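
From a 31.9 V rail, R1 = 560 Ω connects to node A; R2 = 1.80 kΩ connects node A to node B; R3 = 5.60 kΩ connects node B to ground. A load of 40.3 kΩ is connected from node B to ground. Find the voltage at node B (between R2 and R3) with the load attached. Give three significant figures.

At node B, R3 is in parallel with the load: R3‖R_L = 4917 Ω.
Below node A the resistance is R2 + (R3‖R_L) = 6717 Ω, so V_A = 31.9 × 6717/7277 = 29.45 V.
Then V_B = V_A × (R3‖R_L)/(R2 + R3‖R_L) = 29.45 × 4917/6717 = 21.6 V.

V ≈ 21.6 V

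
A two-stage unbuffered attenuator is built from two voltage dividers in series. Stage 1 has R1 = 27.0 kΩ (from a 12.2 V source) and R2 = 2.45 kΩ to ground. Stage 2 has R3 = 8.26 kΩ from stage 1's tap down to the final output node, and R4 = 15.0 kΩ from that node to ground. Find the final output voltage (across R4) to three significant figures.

Stage 2 presents R3+R4 = 23.26 kΩ as a load on stage 1's tap.
Stage 1's lower leg becomes R2‖(R3+R4) = 2.217 kΩ, so V_mid = 12.2 × 2.217/29.22 = 0.9256 V.
Stage 2 is itself unloaded: V_out = V_mid × R4/(R3+R4) = 0.9256 × 15.0/23.26 = 0.597 V.

V_out ≈ 0.597 V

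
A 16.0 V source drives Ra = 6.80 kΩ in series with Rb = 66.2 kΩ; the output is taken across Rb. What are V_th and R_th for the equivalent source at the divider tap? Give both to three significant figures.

V_th = 14.5 V, R_th = 6.17 kΩ

V_th is the open-circuit tap voltage: 16.0 × 66.2/(6.80 + 66.2) = 14.5 V.
With the supply zeroed, Ra and Rb appear in parallel from the tap: R_th = Ra‖Rb = (6.80 × 66.2)/73.00 = 6.17 kΩ.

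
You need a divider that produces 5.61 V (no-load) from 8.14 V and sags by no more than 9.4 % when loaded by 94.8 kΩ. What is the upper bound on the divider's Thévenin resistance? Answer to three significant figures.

Loading drop = R_th/(R_th + R_L) ≤ 0.0940, so R_th ≤ R_L · ε/(1−ε) = 94.8 kΩ × 0.0940/0.9060 = 9.84 kΩ.
(Any R1, R2 with R2/(R1+R2) = 0.689 and R1‖R2 ≤ 9.84 kΩ will meet the spec.)

R_th ≤ 9.84 kΩ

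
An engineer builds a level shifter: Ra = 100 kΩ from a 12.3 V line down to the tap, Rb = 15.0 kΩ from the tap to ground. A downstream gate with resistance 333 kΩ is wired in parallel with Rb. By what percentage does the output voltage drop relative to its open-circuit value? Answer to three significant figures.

The divider's output (Thévenin) resistance is Ra‖Rb = 13.04 kΩ.
Fractional drop under load = R_th/(R_th + R_L) = 13.04 / (13.04 + 333) = 0.03769.
So the output falls by 3.77 %.

3.77 %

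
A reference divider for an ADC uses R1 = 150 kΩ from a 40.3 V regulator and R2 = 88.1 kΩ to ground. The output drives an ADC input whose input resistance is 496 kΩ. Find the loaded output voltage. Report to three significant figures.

V_out ≈ 13.4 V

The load sits in parallel with R2: R2‖R_L = (88.1 × 496) / (88.1 + 496) = 74.81 kΩ.
V_out = 40.3 × 74.81 / (150 + 74.81) = 40.3 × 74.81/224.8 = 13.4 V.
(Unloaded it would have been 14.9 V.)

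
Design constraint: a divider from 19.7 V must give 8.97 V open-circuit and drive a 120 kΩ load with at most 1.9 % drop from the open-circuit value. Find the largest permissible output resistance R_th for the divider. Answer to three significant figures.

Loading drop = R_th/(R_th + R_L) ≤ 0.0190, so R_th ≤ R_L · ε/(1−ε) = 120 kΩ × 0.0190/0.9810 = 2.32 kΩ.

R_th ≤ 2.32 kΩ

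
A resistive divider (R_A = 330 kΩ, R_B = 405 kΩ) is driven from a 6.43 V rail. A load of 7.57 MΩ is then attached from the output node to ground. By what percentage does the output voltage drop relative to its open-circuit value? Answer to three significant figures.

2.35 %

The divider's output (Thévenin) resistance is R_A‖R_B = 181.8 kΩ.
Fractional drop under load = R_th/(R_th + R_L) = 181.8 / (181.8 + 7570) = 0.02346.
So the output falls by 2.35 %.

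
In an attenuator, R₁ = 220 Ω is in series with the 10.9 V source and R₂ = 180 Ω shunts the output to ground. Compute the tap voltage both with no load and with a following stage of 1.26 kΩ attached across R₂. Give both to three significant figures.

Unloaded: 4.91 V; loaded: 4.55 V

Open-circuit: V = 10.9 × 180/(220 + 180) = 4.91 V.
With the load, R₂ becomes R₂‖R_L = 157.5 Ω, so V = 10.9 × 157.5/377.5 = 4.55 V.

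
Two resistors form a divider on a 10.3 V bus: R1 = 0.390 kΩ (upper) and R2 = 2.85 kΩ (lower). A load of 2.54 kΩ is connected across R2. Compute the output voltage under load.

The load sits in parallel with R2: R2‖R_L = (2850 × 2540) / (2850 + 2540) = 1343 Ω.
V_out = 10.3 × 1343 / (390 + 1343) = 10.3 × 1343/1733 = 7.98 V.
(Unloaded it would have been 9.06 V.)

V_out ≈ 7.98 V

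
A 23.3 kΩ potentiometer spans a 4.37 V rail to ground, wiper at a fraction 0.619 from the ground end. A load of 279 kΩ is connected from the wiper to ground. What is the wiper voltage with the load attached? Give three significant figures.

V ≈ 2.65 V

The wiper splits the pot into (1−α)R = 8.877 kΩ above and αR = 14.42 kΩ below.
Lower section ‖ load = 13.71 kΩ.
V_wiper = 4.37 × 13.71/(8.877 + 13.71) = 2.65 V.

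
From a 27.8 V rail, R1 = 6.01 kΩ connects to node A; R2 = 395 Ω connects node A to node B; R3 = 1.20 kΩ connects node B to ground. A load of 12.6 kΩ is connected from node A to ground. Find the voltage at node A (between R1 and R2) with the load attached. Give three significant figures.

Below node A the series string R2+R3 = 1595 Ω sits in parallel with the 12600 Ω load: 1416 Ω.
V_A = 27.8 × 1416/(6010 + 1416) = 5.30 V.

V ≈ 5.30 V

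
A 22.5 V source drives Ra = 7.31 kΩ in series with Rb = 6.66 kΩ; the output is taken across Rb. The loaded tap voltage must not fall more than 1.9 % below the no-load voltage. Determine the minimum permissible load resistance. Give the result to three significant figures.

Output resistance R_th = Ra‖Rb = (7.31 × 6.66)/13.97 = 3.485 kΩ.
The fractional drop is R_th/(R_th + R_L); requiring this ≤ 0.0190 gives R_L ≥ R_th(1/0.0190 − 1) = 3.485 × 51.63 = 180 kΩ.

R_L(min) ≈ 180 kΩ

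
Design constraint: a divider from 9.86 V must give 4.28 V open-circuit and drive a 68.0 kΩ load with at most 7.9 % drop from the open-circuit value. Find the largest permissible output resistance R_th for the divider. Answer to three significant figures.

R_th ≤ 5.83 kΩ

Loading drop = R_th/(R_th + R_L) ≤ 0.0790, so R_th ≤ R_L · ε/(1−ε) = 68.0 kΩ × 0.0790/0.9210 = 5.83 kΩ.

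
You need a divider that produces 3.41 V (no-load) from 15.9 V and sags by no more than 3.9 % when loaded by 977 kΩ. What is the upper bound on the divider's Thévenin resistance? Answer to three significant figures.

R_th ≤ 39.6 kΩ

Loading drop = R_th/(R_th + R_L) ≤ 0.0390, so R_th ≤ R_L · ε/(1−ε) = 977 kΩ × 0.0390/0.9610 = 39.6 kΩ.
(Any R1, R2 with R2/(R1+R2) = 0.214 and R1‖R2 ≤ 39.6 kΩ will meet the spec.)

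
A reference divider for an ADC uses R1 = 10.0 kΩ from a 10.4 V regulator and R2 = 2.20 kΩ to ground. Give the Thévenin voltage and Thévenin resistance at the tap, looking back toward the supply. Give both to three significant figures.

V_th = 1.88 V, R_th = 1.80 kΩ

V_th is the open-circuit tap voltage: 10.4 × 2.20/(10.0 + 2.20) = 1.88 V.
With the supply zeroed, R1 and R2 appear in parallel from the tap: R_th = R1‖R2 = (10.0 × 2.20)/12.20 = 1.80 kΩ.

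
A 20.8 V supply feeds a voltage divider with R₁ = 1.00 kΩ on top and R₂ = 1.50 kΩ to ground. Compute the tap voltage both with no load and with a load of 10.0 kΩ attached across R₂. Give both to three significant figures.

Open-circuit: V = 20.8 × 1.50/(1.00 + 1.50) = 12.5 V.
With the load, R₂ becomes R₂‖R_L = 1.304 kΩ, so V = 20.8 × 1.304/2.304 = 11.8 V.

Unloaded: 12.5 V; loaded: 11.8 V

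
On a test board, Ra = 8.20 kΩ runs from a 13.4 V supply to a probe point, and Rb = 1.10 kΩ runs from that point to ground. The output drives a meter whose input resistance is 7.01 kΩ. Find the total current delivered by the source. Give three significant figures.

I ≈ 1.46 mA

Rb‖R_L = 0.9508 kΩ, so the source sees Ra + Rb‖R_L = 9.151 kΩ.
I = 13.4 V / 9.151 kΩ = 1.46 mA.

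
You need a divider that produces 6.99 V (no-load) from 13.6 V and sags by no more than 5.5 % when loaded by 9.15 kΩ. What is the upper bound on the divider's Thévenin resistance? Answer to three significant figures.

Loading drop = R_th/(R_th + R_L) ≤ 0.0550, so R_th ≤ R_L · ε/(1−ε) = 9.15 kΩ × 0.0550/0.9450 = 533 Ω.

R_th ≤ 533 Ω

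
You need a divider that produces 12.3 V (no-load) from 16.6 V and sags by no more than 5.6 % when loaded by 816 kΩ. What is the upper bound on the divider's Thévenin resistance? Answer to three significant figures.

R_th ≤ 48.4 kΩ

Loading drop = R_th/(R_th + R_L) ≤ 0.0560, so R_th ≤ R_L · ε/(1−ε) = 816 kΩ × 0.0560/0.9440 = 48.4 kΩ.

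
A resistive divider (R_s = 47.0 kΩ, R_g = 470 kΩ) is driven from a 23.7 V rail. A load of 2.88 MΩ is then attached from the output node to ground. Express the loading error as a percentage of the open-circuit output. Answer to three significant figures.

The divider's output (Thévenin) resistance is R_s‖R_g = 42.73 kΩ.
Fractional drop under load = R_th/(R_th + R_L) = 42.73 / (42.73 + 2880) = 0.01462.
So the output falls by 1.46 %.

1.46 %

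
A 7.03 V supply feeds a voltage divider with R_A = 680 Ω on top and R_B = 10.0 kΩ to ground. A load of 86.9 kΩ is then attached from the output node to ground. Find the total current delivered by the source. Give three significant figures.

R_B‖R_L = 8968 Ω, so the source sees R_A + R_B‖R_L = 9648 Ω.
I = 7.03 V / 9648 Ω = 0.729 mA.

I ≈ 0.729 mA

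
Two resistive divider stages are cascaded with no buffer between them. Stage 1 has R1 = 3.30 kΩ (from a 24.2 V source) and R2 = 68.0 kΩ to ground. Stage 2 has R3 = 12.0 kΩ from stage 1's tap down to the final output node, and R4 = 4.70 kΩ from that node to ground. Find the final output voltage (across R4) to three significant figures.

Stage 2 presents R3+R4 = 16.70 kΩ as a load on stage 1's tap.
Stage 1's lower leg becomes R2‖(R3+R4) = 13.41 kΩ, so V_mid = 24.2 × 13.41/16.71 = 19.42 V.
Stage 2 is itself unloaded: V_out = V_mid × R4/(R3+R4) = 19.42 × 4.70/16.70 = 5.47 V.

V_out ≈ 5.47 V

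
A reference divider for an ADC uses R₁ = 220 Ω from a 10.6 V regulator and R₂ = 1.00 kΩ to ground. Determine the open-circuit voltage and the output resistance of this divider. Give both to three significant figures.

V_th = 8.69 V, R_th = 180 Ω

V_th is the open-circuit tap voltage: 10.6 × 1000/(220 + 1000) = 8.69 V.
With the supply zeroed, R₁ and R₂ appear in parallel from the tap: R_th = R₁‖R₂ = (220 × 1000)/1220 = 180 Ω.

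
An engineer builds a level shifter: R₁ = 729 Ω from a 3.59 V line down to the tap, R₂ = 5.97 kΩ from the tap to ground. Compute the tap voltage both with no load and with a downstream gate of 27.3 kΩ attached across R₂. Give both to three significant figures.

Unloaded: 3.20 V; loaded: 3.12 V

Open-circuit: V = 3.59 × 5970/(729 + 5970) = 3.20 V.
With the load, R₂ becomes R₂‖R_L = 4899 Ω, so V = 3.59 × 4899/5628 = 3.12 V.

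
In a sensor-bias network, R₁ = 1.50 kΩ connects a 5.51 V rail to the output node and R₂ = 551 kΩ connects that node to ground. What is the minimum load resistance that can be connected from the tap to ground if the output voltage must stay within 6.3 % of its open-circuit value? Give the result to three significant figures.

Output resistance R_th = R₁‖R₂ = (1.50 × 551)/552.5 = 1.496 kΩ.
The fractional drop is R_th/(R_th + R_L); requiring this ≤ 0.0630 gives R_L ≥ R_th(1/0.0630 − 1) = 1.496 × 14.87 = 22.2 kΩ.

R_L(min) ≈ 22.2 kΩ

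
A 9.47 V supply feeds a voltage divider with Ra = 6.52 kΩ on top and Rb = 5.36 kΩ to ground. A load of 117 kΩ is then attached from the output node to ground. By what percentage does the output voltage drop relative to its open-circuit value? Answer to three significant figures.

2.45 %

The divider's output (Thévenin) resistance is Ra‖Rb = 2.942 kΩ.
Fractional drop under load = R_th/(R_th + R_L) = 2.942 / (2.942 + 117) = 0.02453.
So the output falls by 2.45 %.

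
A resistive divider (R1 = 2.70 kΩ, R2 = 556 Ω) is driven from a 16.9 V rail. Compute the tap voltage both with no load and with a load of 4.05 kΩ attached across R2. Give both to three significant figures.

Open-circuit: V = 16.9 × 556/(2700 + 556) = 2.89 V.
With the load, R2 becomes R2‖R_L = 488.9 Ω, so V = 16.9 × 488.9/3189 = 2.59 V.

Unloaded: 2.89 V; loaded: 2.59 V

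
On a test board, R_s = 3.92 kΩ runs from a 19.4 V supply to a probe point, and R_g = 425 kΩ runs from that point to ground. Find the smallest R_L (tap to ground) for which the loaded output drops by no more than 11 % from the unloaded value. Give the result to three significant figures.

Output resistance R_th = R_s‖R_g = (3.92 × 425)/428.9 = 3.884 kΩ.
The fractional drop is R_th/(R_th + R_L); requiring this ≤ 0.110 gives R_L ≥ R_th(1/0.110 − 1) = 3.884 × 8.091 = 31.4 kΩ.

R_L(min) ≈ 31.4 kΩ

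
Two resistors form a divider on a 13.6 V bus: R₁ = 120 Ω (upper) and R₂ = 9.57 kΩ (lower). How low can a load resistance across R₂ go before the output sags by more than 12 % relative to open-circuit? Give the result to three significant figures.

Output resistance R_th = R₁‖R₂ = (120 × 9570)/9690 = 118.5 Ω.
The fractional drop is R_th/(R_th + R_L); requiring this ≤ 0.120 gives R_L ≥ R_th(1/0.120 − 1) = 118.5 × 7.333 = 869 Ω.

R_L(min) ≈ 869 Ω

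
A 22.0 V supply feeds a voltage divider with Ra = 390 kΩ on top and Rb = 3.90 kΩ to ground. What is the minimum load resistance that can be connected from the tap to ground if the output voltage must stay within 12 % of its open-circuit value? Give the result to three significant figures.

Output resistance R_th = Ra‖Rb = (390 × 3.90)/393.9 = 3.861 kΩ.
The fractional drop is R_th/(R_th + R_L); requiring this ≤ 0.120 gives R_L ≥ R_th(1/0.120 − 1) = 3.861 × 7.333 = 28.3 kΩ.

R_L(min) ≈ 28.3 kΩ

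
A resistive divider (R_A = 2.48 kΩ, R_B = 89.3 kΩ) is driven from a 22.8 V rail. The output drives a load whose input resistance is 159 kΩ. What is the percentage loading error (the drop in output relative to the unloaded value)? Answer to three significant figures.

The divider's output (Thévenin) resistance is R_A‖R_B = 2.413 kΩ.
Fractional drop under load = R_th/(R_th + R_L) = 2.413 / (2.413 + 159) = 0.01495.
So the output falls by 1.49 %.

1.49 %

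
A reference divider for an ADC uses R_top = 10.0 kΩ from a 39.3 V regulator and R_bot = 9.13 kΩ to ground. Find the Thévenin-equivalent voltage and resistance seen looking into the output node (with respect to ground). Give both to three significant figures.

V_th is the open-circuit tap voltage: 39.3 × 9.13/(10.0 + 9.13) = 18.8 V.
With the supply zeroed, R_top and R_bot appear in parallel from the tap: R_th = R_top‖R_bot = (10.0 × 9.13)/19.13 = 4.77 kΩ.

V_th = 18.8 V, R_th = 4.77 kΩ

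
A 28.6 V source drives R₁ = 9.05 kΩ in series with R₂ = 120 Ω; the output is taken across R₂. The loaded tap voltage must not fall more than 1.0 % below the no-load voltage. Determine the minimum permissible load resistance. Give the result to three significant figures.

Output resistance R_th = R₁‖R₂ = (9050 × 120)/9170 = 118.4 Ω.
The fractional drop is R_th/(R_th + R_L); requiring this ≤ 0.0100 gives R_L ≥ R_th(1/0.0100 − 1) = 118.4 × 99.00 = 11.7 kΩ.

R_L(min) ≈ 11.7 kΩ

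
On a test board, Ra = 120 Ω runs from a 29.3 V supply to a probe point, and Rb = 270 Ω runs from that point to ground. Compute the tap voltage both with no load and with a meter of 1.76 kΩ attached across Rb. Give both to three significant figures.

Open-circuit: V = 29.3 × 270/(120 + 270) = 20.3 V.
With the load, Rb becomes Rb‖R_L = 234.1 Ω, so V = 29.3 × 234.1/354.1 = 19.4 V.

Unloaded: 20.3 V; loaded: 19.4 V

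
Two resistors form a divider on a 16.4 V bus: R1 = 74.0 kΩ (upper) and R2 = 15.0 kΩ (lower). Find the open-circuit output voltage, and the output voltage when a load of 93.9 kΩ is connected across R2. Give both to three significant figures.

Unloaded: 2.76 V; loaded: 2.44 V

Open-circuit: V = 16.4 × 15.0/(74.0 + 15.0) = 2.76 V.
With the load, R2 becomes R2‖R_L = 12.93 kΩ, so V = 16.4 × 12.93/86.93 = 2.44 V.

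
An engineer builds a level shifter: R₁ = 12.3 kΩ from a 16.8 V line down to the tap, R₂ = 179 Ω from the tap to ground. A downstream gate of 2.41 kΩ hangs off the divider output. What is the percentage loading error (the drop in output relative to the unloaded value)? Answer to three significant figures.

6.82 %

The divider's output (Thévenin) resistance is R₁‖R₂ = 176.4 Ω.
Fractional drop under load = R_th/(R_th + R_L) = 176.4 / (176.4 + 2410) = 0.06821.
So the output falls by 6.82 %.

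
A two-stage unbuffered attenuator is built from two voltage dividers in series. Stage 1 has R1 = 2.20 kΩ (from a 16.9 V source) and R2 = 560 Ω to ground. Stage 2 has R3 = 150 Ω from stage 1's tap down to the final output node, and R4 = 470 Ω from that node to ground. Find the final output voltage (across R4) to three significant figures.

V_out ≈ 1.51 V

Stage 2 presents R3+R4 = 620.0 Ω as a load on stage 1's tap.
Stage 1's lower leg becomes R2‖(R3+R4) = 294.2 Ω, so V_mid = 16.9 × 294.2/2494 = 1.994 V.
Stage 2 is itself unloaded: V_out = V_mid × R4/(R3+R4) = 1.994 × 470/620.0 = 1.51 V.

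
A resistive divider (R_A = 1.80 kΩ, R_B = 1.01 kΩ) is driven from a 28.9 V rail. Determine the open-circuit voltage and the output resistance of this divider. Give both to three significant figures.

V_th = 10.4 V, R_th = 647 Ω

V_th is the open-circuit tap voltage: 28.9 × 1.01/(1.80 + 1.01) = 10.4 V.
With the supply zeroed, R_A and R_B appear in parallel from the tap: R_th = R_A‖R_B = (1.80 × 1.01)/2.810 = 647 Ω.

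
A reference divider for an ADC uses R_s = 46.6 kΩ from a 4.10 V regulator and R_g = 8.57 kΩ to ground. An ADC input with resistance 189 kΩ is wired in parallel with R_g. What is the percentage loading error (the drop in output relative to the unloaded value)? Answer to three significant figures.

The divider's output (Thévenin) resistance is R_s‖R_g = 7.239 kΩ.
Fractional drop under load = R_th/(R_th + R_L) = 7.239 / (7.239 + 189) = 0.03689.
So the output falls by 3.69 %.

3.69 %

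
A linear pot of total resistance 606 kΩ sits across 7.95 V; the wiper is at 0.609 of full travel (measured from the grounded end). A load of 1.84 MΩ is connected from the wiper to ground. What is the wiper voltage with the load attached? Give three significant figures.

V ≈ 4.49 V

The wiper splits the pot into (1−α)R = 236.9 kΩ above and αR = 369.1 kΩ below.
Lower section ‖ load = 307.4 kΩ.
V_wiper = 7.95 × 307.4/(236.9 + 307.4) = 4.49 V.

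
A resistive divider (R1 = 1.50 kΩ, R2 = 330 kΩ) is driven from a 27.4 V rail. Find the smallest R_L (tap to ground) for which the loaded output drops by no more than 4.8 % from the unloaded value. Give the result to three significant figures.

Output resistance R_th = R1‖R2 = (1.50 × 330)/331.5 = 1.493 kΩ.
The fractional drop is R_th/(R_th + R_L); requiring this ≤ 0.0480 gives R_L ≥ R_th(1/0.0480 − 1) = 1.493 × 19.83 = 29.6 kΩ.

R_L(min) ≈ 29.6 kΩ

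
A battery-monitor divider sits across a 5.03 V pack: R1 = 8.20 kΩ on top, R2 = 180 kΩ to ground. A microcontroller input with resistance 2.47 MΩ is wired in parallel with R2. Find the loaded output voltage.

The load sits in parallel with R2: R2‖R_L = (180 × 2470) / (180 + 2470) = 167.8 kΩ.
V_out = 5.03 × 167.8 / (8.20 + 167.8) = 5.03 × 167.8/176.0 = 4.80 V.

V_out ≈ 4.80 V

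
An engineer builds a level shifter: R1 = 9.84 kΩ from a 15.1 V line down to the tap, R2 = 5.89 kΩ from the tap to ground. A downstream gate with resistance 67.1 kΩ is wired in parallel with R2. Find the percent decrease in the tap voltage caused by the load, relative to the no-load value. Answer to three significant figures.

5.21 %

The divider's output (Thévenin) resistance is R1‖R2 = 3.685 kΩ.
Fractional drop under load = R_th/(R_th + R_L) = 3.685 / (3.685 + 67.1) = 0.05205.
So the output falls by 5.21 %.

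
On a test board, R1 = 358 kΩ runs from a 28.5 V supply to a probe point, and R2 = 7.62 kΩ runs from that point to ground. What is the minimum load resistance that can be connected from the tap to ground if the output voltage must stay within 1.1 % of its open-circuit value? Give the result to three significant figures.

Output resistance R_th = R1‖R2 = (358 × 7.62)/365.6 = 7.461 kΩ.
The fractional drop is R_th/(R_th + R_L); requiring this ≤ 0.0110 gives R_L ≥ R_th(1/0.0110 − 1) = 7.461 × 89.91 = 671 kΩ.

R_L(min) ≈ 671 kΩ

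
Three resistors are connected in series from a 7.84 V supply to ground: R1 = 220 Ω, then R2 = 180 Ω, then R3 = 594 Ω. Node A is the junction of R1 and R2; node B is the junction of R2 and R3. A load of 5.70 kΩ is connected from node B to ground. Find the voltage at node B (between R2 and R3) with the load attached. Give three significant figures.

V ≈ 4.50 V

At node B, R3 is in parallel with the load: R3‖R_L = 537.9 Ω.
Below node A the resistance is R2 + (R3‖R_L) = 717.9 Ω, so V_A = 7.84 × 717.9/937.9 = 6.001 V.
Then V_B = V_A × (R3‖R_L)/(R2 + R3‖R_L) = 6.001 × 537.9/717.9 = 4.50 V.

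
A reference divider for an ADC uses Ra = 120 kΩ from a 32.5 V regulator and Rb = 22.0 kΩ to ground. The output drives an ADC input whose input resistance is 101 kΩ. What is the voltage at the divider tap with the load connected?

V_out ≈ 4.25 V

The load sits in parallel with Rb: Rb‖R_L = (22.0 × 101) / (22.0 + 101) = 18.07 kΩ.
V_out = 32.5 × 18.07 / (120 + 18.07) = 32.5 × 18.07/138.1 = 4.25 V.
(Unloaded it would have been 5.04 V.)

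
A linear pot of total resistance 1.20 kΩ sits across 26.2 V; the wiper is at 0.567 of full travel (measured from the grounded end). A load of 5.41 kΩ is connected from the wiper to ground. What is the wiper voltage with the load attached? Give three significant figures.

V ≈ 14.1 V

The wiper splits the pot into (1−α)R = 519.6 Ω above and αR = 680.4 Ω below.
Lower section ‖ load = 604.4 Ω.
V_wiper = 26.2 × 604.4/(519.6 + 604.4) = 14.1 V.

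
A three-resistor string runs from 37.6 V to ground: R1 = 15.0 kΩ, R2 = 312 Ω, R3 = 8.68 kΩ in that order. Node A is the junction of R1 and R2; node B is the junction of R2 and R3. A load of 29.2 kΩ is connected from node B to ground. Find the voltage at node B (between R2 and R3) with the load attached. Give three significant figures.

At node B, R3 is in parallel with the load: R3‖R_L = 6691 Ω.
Below node A the resistance is R2 + (R3‖R_L) = 7003 Ω, so V_A = 37.6 × 7003/22000 = 11.97 V.
Then V_B = V_A × (R3‖R_L)/(R2 + R3‖R_L) = 11.97 × 6691/7003 = 11.4 V.

V ≈ 11.4 V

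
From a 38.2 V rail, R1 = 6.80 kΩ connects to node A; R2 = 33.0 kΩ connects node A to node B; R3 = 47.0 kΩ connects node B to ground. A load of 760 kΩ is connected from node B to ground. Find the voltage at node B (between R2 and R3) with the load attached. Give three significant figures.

V ≈ 20.1 V

At node B, R3 is in parallel with the load: R3‖R_L = 44.26 kΩ.
Below node A the resistance is R2 + (R3‖R_L) = 77.26 kΩ, so V_A = 38.2 × 77.26/84.06 = 35.11 V.
Then V_B = V_A × (R3‖R_L)/(R2 + R3‖R_L) = 35.11 × 44.26/77.26 = 20.1 V.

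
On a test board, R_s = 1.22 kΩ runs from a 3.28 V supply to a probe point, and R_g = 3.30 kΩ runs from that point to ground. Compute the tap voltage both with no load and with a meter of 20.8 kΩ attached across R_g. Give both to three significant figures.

Unloaded: 2.39 V; loaded: 2.30 V

Open-circuit: V = 3.28 × 3.30/(1.22 + 3.30) = 2.39 V.
With the load, R_g becomes R_g‖R_L = 2.848 kΩ, so V = 3.28 × 2.848/4.068 = 2.30 V.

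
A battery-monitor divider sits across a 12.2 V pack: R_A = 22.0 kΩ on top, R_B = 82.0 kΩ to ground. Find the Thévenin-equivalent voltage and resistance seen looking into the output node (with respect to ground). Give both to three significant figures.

V_th = 9.62 V, R_th = 17.3 kΩ

V_th is the open-circuit tap voltage: 12.2 × 82.0/(22.0 + 82.0) = 9.62 V.
With the supply zeroed, R_A and R_B appear in parallel from the tap: R_th = R_A‖R_B = (22.0 × 82.0)/104.0 = 17.3 kΩ.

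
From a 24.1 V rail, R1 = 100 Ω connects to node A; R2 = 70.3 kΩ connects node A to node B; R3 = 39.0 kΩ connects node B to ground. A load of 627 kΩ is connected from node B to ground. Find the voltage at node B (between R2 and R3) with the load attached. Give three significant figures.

V ≈ 8.26 V

At node B, R3 is in parallel with the load: R3‖R_L = 36720 Ω.
Below node A the resistance is R2 + (R3‖R_L) = 107000 Ω, so V_A = 24.1 × 107000/107100 = 24.08 V.
Then V_B = V_A × (R3‖R_L)/(R2 + R3‖R_L) = 24.08 × 36720/107000 = 8.26 V.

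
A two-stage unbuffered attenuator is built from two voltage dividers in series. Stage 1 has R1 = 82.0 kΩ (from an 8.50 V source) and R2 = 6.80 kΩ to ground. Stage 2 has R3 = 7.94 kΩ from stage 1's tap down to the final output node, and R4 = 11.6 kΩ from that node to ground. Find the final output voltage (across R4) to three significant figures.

V_out ≈ 0.292 V

Stage 2 presents R3+R4 = 19.54 kΩ as a load on stage 1's tap.
Stage 1's lower leg becomes R2‖(R3+R4) = 5.044 kΩ, so V_mid = 8.50 × 5.044/87.04 = 0.4926 V.
Stage 2 is itself unloaded: V_out = V_mid × R4/(R3+R4) = 0.4926 × 11.6/19.54 = 0.292 V.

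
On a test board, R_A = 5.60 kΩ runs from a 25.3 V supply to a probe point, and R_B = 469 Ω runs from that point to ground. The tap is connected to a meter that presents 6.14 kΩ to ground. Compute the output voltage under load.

The load sits in parallel with R_B: R_B‖R_L = (469 × 6140) / (469 + 6140) = 435.7 Ω.
V_out = 25.3 × 435.7 / (5600 + 435.7) = 25.3 × 435.7/6036 = 1.83 V.

V_out ≈ 1.83 V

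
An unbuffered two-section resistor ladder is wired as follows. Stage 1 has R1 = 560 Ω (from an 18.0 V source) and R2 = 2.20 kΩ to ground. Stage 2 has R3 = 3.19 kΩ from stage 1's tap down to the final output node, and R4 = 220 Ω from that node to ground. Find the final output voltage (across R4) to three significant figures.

V_out ≈ 0.819 V

Stage 2 presents R3+R4 = 3410 Ω as a load on stage 1's tap.
Stage 1's lower leg becomes R2‖(R3+R4) = 1337 Ω, so V_mid = 18.0 × 1337/1897 = 12.69 V.
Stage 2 is itself unloaded: V_out = V_mid × R4/(R3+R4) = 12.69 × 220/3410 = 0.819 V.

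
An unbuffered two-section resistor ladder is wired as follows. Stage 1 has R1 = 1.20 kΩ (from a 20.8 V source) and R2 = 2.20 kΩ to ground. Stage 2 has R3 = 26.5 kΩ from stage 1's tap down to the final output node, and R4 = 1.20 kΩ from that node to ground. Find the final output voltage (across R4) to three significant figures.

Stage 2 presents R3+R4 = 27.70 kΩ as a load on stage 1's tap.
Stage 1's lower leg becomes R2‖(R3+R4) = 2.038 kΩ, so V_mid = 20.8 × 2.038/3.238 = 13.09 V.
Stage 2 is itself unloaded: V_out = V_mid × R4/(R3+R4) = 13.09 × 1.20/27.70 = 0.567 V.

V_out ≈ 0.567 V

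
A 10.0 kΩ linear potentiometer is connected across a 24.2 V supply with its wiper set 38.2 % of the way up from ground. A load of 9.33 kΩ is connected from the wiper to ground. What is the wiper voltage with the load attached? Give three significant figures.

The wiper splits the pot into (1−α)R = 6.180 kΩ above and αR = 3.820 kΩ below.
Lower section ‖ load = 2.710 kΩ.
V_wiper = 24.2 × 2.710/(6.180 + 2.710) = 7.38 V.

V ≈ 7.38 V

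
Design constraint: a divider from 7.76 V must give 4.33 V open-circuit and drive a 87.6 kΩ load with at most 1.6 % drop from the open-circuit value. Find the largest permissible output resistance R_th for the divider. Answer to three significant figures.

R_th ≤ 1.42 kΩ

Loading drop = R_th/(R_th + R_L) ≤ 0.0160, so R_th ≤ R_L · ε/(1−ε) = 87.6 kΩ × 0.0160/0.9840 = 1.42 kΩ.
(Any R1, R2 with R2/(R1+R2) = 0.558 and R1‖R2 ≤ 1.42 kΩ will meet the spec.)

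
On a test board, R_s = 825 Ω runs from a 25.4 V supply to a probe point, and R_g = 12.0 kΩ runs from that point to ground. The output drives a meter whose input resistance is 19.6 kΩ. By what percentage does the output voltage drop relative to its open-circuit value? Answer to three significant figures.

3.79 %

The divider's output (Thévenin) resistance is R_s‖R_g = 771.9 Ω.
Fractional drop under load = R_th/(R_th + R_L) = 771.9 / (771.9 + 19600) = 0.03789.
So the output falls by 3.79 %.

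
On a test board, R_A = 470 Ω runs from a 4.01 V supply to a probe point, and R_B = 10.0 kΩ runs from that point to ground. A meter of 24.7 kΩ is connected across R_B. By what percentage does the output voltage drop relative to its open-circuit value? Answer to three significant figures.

1.78 %

The divider's output (Thévenin) resistance is R_A‖R_B = 448.9 Ω.
Fractional drop under load = R_th/(R_th + R_L) = 448.9 / (448.9 + 24700) = 0.01785.
So the output falls by 1.78 %.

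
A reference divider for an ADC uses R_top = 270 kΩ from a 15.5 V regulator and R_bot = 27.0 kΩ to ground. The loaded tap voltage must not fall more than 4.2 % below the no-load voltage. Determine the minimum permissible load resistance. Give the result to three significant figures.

R_L(min) ≈ 560 kΩ

Output resistance R_th = R_top‖R_bot = (270 × 27.0)/297.0 = 24.55 kΩ.
The fractional drop is R_th/(R_th + R_L); requiring this ≤ 0.0420 gives R_L ≥ R_th(1/0.0420 − 1) = 24.55 × 22.81 = 560 kΩ.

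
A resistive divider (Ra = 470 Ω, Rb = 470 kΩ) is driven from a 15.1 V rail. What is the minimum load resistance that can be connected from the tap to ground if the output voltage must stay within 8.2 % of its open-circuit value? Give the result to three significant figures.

R_L(min) ≈ 5.26 kΩ

Output resistance R_th = Ra‖Rb = (470 × 470000)/470500 = 469.5 Ω.
The fractional drop is R_th/(R_th + R_L); requiring this ≤ 0.0820 gives R_L ≥ R_th(1/0.0820 − 1) = 469.5 × 11.20 = 5.26 kΩ.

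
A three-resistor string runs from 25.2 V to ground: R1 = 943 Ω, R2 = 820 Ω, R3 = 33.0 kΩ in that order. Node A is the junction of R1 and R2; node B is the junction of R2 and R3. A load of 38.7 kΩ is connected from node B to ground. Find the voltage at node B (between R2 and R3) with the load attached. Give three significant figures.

V ≈ 22.9 V

At node B, R3 is in parallel with the load: R3‖R_L = 17810 Ω.
Below node A the resistance is R2 + (R3‖R_L) = 18630 Ω, so V_A = 25.2 × 18630/19570 = 23.99 V.
Then V_B = V_A × (R3‖R_L)/(R2 + R3‖R_L) = 23.99 × 17810/18630 = 22.9 V.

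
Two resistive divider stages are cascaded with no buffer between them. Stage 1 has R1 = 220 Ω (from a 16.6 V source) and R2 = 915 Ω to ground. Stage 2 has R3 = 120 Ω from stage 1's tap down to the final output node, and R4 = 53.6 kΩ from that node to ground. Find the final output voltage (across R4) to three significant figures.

V_out ≈ 13.3 V

Stage 2 presents R3+R4 = 53720 Ω as a load on stage 1's tap.
Stage 1's lower leg becomes R2‖(R3+R4) = 899.7 Ω, so V_mid = 16.6 × 899.7/1120 = 13.34 V.
Stage 2 is itself unloaded: V_out = V_mid × R4/(R3+R4) = 13.34 × 53600/53720 = 13.3 V.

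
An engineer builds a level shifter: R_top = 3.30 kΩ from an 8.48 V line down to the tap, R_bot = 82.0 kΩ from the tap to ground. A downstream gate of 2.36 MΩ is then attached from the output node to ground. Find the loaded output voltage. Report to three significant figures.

V_out ≈ 8.14 V

The load sits in parallel with R_bot: R_bot‖R_L = (82.0 × 2360) / (82.0 + 2360) = 79.25 kΩ.
V_out = 8.48 × 79.25 / (3.30 + 79.25) = 8.48 × 79.25/82.55 = 8.14 V.
(Unloaded it would have been 8.15 V.)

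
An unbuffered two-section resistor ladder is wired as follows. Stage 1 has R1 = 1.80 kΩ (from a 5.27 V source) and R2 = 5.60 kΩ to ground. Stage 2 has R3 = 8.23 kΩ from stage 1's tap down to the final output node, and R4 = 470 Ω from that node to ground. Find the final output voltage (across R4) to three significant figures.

V_out ≈ 0.186 V

Stage 2 presents R3+R4 = 8700 Ω as a load on stage 1's tap.
Stage 1's lower leg becomes R2‖(R3+R4) = 3407 Ω, so V_mid = 5.27 × 3407/5207 = 3.448 V.
Stage 2 is itself unloaded: V_out = V_mid × R4/(R3+R4) = 3.448 × 470/8700 = 0.186 V.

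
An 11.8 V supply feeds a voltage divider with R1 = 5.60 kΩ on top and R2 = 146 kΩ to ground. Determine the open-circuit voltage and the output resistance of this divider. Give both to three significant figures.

V_th = 11.4 V, R_th = 5.39 kΩ

V_th is the open-circuit tap voltage: 11.8 × 146/(5.60 + 146) = 11.4 V.
With the supply zeroed, R1 and R2 appear in parallel from the tap: R_th = R1‖R2 = (5.60 × 146)/151.6 = 5.39 kΩ.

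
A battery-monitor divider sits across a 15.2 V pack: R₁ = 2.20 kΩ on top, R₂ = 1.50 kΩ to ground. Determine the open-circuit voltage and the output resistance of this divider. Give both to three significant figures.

V_th is the open-circuit tap voltage: 15.2 × 1.50/(2.20 + 1.50) = 6.16 V.
With the supply zeroed, R₁ and R₂ appear in parallel from the tap: R_th = R₁‖R₂ = (2.20 × 1.50)/3.700 = 892 Ω.

V_th = 6.16 V, R_th = 892 Ω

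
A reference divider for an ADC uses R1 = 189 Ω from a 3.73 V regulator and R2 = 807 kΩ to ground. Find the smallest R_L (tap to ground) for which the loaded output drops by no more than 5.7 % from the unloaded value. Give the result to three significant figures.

R_L(min) ≈ 3.13 kΩ

Output resistance R_th = R1‖R2 = (189 × 807000)/807200 = 189.0 Ω.
The fractional drop is R_th/(R_th + R_L); requiring this ≤ 0.0570 gives R_L ≥ R_th(1/0.0570 − 1) = 189.0 × 16.54 = 3.13 kΩ.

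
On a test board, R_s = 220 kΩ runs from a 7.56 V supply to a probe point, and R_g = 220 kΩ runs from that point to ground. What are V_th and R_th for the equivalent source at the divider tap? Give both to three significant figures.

V_th is the open-circuit tap voltage: 7.56 × 220/(220 + 220) = 3.78 V.
With the supply zeroed, R_s and R_g appear in parallel from the tap: R_th = R_s‖R_g = (220 × 220)/440.0 = 110 kΩ.

V_th = 3.78 V, R_th = 110 kΩ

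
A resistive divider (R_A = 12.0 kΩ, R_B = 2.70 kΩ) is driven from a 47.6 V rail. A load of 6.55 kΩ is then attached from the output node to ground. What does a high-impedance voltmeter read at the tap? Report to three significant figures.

The load sits in parallel with R_B: R_B‖R_L = (2.70 × 6.55) / (2.70 + 6.55) = 1.912 kΩ.
V_out = 47.6 × 1.912 / (12.0 + 1.912) = 47.6 × 1.912/13.91 = 6.54 V.

V_out ≈ 6.54 V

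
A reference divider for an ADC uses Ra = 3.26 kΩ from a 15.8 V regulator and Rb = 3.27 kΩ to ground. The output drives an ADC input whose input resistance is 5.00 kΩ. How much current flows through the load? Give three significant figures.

Rb‖R_L = 1.977 kΩ; V_out = 15.8 × 1.977/5.237 = 5.965 V.
I_L = V_out / R_L = 5.965 / 5.00 kΩ = 1.19 mA.

I_L ≈ 1.19 mA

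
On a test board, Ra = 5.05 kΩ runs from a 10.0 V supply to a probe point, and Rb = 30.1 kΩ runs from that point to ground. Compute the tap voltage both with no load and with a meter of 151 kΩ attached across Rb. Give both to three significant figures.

Unloaded: 8.56 V; loaded: 8.32 V

Open-circuit: V = 10.0 × 30.1/(5.05 + 30.1) = 8.56 V.
With the load, Rb becomes Rb‖R_L = 25.10 kΩ, so V = 10.0 × 25.10/30.15 = 8.32 V.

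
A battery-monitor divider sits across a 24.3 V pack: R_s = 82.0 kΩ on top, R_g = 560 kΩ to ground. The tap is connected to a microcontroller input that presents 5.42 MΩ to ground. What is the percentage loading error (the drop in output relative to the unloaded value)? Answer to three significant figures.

The divider's output (Thévenin) resistance is R_s‖R_g = 71.53 kΩ.
Fractional drop under load = R_th/(R_th + R_L) = 71.53 / (71.53 + 5420) = 0.01302.
So the output falls by 1.30 %.

1.30 %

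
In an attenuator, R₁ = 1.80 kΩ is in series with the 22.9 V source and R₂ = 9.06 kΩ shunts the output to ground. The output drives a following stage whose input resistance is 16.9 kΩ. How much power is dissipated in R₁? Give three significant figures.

Total resistance from the source is R₁ + (R₂‖R_L) = 7.698 kΩ, so I = 22.9/7.698 kΩ = 2.975 mA.
P = I²·R₁ = (2.975 mA)² × 1.80 kΩ = 15.9 mW.

P ≈ 15.9 mW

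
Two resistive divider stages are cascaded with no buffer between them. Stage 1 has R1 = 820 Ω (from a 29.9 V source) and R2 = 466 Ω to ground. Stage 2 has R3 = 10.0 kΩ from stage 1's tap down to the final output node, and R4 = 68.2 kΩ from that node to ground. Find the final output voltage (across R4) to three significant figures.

V_out ≈ 9.41 V

Stage 2 presents R3+R4 = 78200 Ω as a load on stage 1's tap.
Stage 1's lower leg becomes R2‖(R3+R4) = 463.2 Ω, so V_mid = 29.9 × 463.2/1283 = 10.79 V.
Stage 2 is itself unloaded: V_out = V_mid × R4/(R3+R4) = 10.79 × 68200/78200 = 9.41 V.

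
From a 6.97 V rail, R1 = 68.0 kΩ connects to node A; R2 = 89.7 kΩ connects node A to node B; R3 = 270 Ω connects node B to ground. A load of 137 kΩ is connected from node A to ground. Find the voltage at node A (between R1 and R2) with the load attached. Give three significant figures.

Below node A the series string R2+R3 = 89970 Ω sits in parallel with the 137000 Ω load: 54310 Ω.
V_A = 6.97 × 54310/(68000 + 54310) = 3.09 V.

V ≈ 3.09 V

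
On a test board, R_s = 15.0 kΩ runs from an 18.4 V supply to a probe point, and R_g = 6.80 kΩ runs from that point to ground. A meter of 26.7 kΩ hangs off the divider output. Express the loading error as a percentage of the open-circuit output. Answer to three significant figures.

Unloaded V = 18.4 × 6.80/21.80 = 5.7394 V.
Loaded: R_g‖R_L = 5.420 kΩ, giving V = 18.4 × 5.420/20.42 = 4.8836 V.
Drop = (5.7394 − 4.8836) / 5.7394 = 14.9 %.

14.9 %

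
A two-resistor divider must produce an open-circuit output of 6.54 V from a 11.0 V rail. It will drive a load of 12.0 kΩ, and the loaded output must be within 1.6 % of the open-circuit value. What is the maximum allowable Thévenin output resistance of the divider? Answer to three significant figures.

R_th ≤ 195 Ω

Loading drop = R_th/(R_th + R_L) ≤ 0.0160, so R_th ≤ R_L · ε/(1−ε) = 12.0 kΩ × 0.0160/0.9840 = 195 Ω.
(Any R1, R2 with R2/(R1+R2) = 0.595 and R1‖R2 ≤ 195 Ω will meet the spec.)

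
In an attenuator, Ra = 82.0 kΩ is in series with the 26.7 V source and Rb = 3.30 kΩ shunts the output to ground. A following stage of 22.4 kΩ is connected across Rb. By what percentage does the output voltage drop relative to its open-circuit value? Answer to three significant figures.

Unloaded V = 26.7 × 3.30/85.30 = 1.0329 V.
Loaded: Rb‖R_L = 2.876 kΩ, giving V = 26.7 × 2.876/84.88 = 0.90480 V.
Drop = (1.0329 − 0.90480) / 1.0329 = 12.4 %.

12.4 %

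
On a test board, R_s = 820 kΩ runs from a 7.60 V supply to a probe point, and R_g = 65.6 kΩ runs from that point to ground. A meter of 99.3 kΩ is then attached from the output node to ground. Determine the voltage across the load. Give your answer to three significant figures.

The load sits in parallel with R_g: R_g‖R_L = (65.6 × 99.3) / (65.6 + 99.3) = 39.50 kΩ.
V_out = 7.60 × 39.50 / (820 + 39.50) = 7.60 × 39.50/859.5 = 0.349 V.

V_out ≈ 0.349 V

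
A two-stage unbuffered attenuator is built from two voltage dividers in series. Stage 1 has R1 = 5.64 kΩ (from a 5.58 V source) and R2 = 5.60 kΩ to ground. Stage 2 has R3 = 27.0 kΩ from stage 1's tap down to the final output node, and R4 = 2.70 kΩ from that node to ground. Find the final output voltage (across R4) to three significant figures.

Stage 2 presents R3+R4 = 29.70 kΩ as a load on stage 1's tap.
Stage 1's lower leg becomes R2‖(R3+R4) = 4.712 kΩ, so V_mid = 5.58 × 4.712/10.35 = 2.540 V.
Stage 2 is itself unloaded: V_out = V_mid × R4/(R3+R4) = 2.540 × 2.70/29.70 = 0.231 V.

V_out ≈ 0.231 V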